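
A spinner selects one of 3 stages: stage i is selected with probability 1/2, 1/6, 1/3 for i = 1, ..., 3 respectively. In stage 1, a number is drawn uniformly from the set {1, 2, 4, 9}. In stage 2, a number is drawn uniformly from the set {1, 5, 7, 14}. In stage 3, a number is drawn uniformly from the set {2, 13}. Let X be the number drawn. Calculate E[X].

E[X | stage 1] = (1+2+4+9)/4 = 4.
E[X | stage 2] = (1+5+7+14)/4 = 27/4.
E[X | stage 3] = (2+13)/2 = 15/2.
E[X] = (1/2)·(4) + (1/6)·(27/4) + (1/3)·(15/2) = 45/8.

45/8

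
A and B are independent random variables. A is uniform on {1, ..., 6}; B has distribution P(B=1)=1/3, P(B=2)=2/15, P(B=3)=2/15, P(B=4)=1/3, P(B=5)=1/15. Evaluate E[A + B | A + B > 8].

143/15

P(A + B > 8) = 1/6.
Summing (A+B)·P(x,y) over outcomes with A + B > 8 gives 143/90.
E[A + B | A + B > 8] = (143/90) / (1/6) = 143/15.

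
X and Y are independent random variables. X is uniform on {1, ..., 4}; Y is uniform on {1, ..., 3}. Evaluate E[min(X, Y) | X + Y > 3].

17/9

P(X + Y > 3) = 3/4.
Summing min(X,Y)·P(x,y) over outcomes with X + Y > 3 gives 17/12.
E[min(X, Y) | X + Y > 3] = (17/12) / (3/4) = 17/9.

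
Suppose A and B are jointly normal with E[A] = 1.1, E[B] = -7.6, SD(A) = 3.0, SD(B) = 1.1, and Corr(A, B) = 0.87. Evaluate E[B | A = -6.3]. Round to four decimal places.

E[B | A=x] = μ_B + ρ(σ_B/σ_A)(x − μ_A) for jointly normal variables.
E[B | A=-6.3] = -7.6 + (0.87)·(1.1/3.0)·(-6.3 − (1.1)) = -7.6 + (0.319)·(-7.4) = -9.9606.

-9.9606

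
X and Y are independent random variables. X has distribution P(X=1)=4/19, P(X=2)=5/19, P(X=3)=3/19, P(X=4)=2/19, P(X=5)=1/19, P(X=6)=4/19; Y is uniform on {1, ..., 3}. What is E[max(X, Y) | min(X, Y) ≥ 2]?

39/10

P(min(X, Y) ≥ 2) = 10/19.
Summing max(X,Y)·P(x,y) over outcomes with min(X, Y) ≥ 2 gives 39/19.
E[max(X, Y) | min(X, Y) ≥ 2] = (39/19) / (10/19) = 39/10.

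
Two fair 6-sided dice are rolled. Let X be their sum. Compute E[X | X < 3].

P(X < 3) = 1/36.
Σ over the event: 2·1/36 = 1/18.
E[X | X < 3] = (1/18) / (1/36) = 2.

2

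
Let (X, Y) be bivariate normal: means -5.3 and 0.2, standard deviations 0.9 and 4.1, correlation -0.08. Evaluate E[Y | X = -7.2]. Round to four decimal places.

E[Y | X=x] = μ_Y + ρ(σ_Y/σ_X)(x − μ_X) for jointly normal variables.
E[Y | X=-7.2] = 0.2 + (-0.08)·(4.1/0.9)·(-7.2 − (-5.3)) = 0.2 + (-0.36444)·(-1.9) = 0.8924.

0.8924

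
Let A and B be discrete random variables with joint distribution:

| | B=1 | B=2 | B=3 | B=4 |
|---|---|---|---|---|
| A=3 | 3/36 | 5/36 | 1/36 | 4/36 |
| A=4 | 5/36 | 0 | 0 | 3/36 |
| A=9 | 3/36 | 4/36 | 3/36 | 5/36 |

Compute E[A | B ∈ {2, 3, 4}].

6

P(B ∈ {2, 3, 4}) = 25/36.
Σ A·P over the event = 3·(5/36) + 3·(1/36) + 3·(4/36) + 4·(3/36) + 9·(4/36) + 9·(3/36) + 9·(5/36) = 25/6.
E[A | B ∈ {2, 3, 4}] = (25/6) / (25/36) = 6.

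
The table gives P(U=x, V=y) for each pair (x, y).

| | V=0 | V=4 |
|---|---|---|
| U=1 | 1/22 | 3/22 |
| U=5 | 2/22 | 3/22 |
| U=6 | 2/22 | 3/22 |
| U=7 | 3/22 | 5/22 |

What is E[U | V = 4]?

71/14

P(V = 4) = 7/11.
Σ U·P over the event = 1·(3/22) + 5·(3/22) + 6·(3/22) + 7·(5/22) = 71/22.
E[U | V = 4] = (71/22) / (7/11) = 71/14.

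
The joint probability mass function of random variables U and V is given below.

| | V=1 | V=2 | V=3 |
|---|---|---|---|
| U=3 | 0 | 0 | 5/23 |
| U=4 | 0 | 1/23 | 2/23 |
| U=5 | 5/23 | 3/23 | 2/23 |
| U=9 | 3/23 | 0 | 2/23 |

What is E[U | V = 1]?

P(V = 1) = 8/23.
Σ U·P over the event = 5·(5/23) + 9·(3/23) = 52/23.
E[U | V = 1] = (52/23) / (8/23) = 13/2.

13/2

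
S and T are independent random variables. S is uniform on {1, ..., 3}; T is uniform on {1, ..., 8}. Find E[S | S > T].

8/3

P(S > T) = 1/8.
Summing S·P(x,y) over outcomes with S > T gives 1/3.
E[S | S > T] = (1/3) / (1/8) = 8/3.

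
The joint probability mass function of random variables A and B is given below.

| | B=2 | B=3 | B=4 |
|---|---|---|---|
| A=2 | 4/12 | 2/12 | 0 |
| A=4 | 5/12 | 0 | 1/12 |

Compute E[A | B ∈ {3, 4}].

8/3

P(B ∈ {3, 4}) = 1/4.
Σ A·P over the event = 2·(2/12) + 4·(1/12) = 2/3.
E[A | B ∈ {3, 4}] = (2/3) / (1/4) = 8/3.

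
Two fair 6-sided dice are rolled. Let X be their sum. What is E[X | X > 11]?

P(X > 11) = 1/36.
Σ over the event: 12·1/36 = 1/3.
E[X | X > 11] = (1/3) / (1/36) = 12.

12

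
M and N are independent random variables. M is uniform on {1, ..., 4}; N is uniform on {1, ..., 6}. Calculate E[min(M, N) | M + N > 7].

Outcomes with M + N > 7: (2,6), (3,5), (3,6), (4,4), (4,5), (4,6), each with probability 1/24.
E[min(M, N) | M + N > 7] = (2 + 3 + 3 + 4 + 4 + 4) / 6 = 10/3.

10/3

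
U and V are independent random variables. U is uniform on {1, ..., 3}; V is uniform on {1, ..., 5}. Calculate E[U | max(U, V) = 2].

5/3

Outcomes with max(U, V) = 2: (1,2), (2,1), (2,2), each with probability 1/15.
E[U | max(U, V) = 2] = (1 + 2 + 2) / 3 = 5/3.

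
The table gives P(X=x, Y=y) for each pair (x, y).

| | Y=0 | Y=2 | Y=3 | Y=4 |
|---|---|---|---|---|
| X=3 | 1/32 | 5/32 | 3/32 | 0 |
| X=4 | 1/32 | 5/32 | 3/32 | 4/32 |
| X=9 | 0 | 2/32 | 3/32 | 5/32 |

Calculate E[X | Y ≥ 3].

109/18

P(Y ≥ 3) = 9/16.
Σ X·P over the event = 3·(3/32) + 4·(3/32) + 4·(4/32) + 9·(3/32) + 9·(5/32) = 109/32.
E[X | Y ≥ 3] = (109/32) / (9/16) = 109/18.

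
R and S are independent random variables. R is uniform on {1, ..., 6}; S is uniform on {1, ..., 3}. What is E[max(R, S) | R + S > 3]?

62/15

P(R + S > 3) = 5/6.
Summing max(R,S)·P(x,y) over outcomes with R + S > 3 gives 31/9.
E[max(R, S) | R + S > 3] = (31/9) / (5/6) = 62/15.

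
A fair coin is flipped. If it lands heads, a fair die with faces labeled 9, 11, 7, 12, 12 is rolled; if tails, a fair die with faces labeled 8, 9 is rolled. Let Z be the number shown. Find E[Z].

187/20

E[Z | heads] = (9+11+7+12+12)/5 = 51/5.
E[Z | tails] = (8+9)/2 = 17/2.
By the law of total expectation,
E[Z] = (1/2)·(51/5) + (1/2)·(17/2) = 187/20.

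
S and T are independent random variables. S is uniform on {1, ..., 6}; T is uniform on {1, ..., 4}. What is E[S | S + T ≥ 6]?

P(S + T ≥ 6) = 7/12.
Summing S·P(x,y) over outcomes with S + T ≥ 6 gives 8/3.
E[S | S + T ≥ 6] = (8/3) / (7/12) = 32/7.

32/7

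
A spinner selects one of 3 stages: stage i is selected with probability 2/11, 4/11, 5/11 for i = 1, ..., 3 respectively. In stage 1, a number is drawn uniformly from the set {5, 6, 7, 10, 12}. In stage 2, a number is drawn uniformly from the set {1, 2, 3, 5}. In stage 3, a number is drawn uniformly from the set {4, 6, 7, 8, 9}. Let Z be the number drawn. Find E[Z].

E[Z | stage 1] = (5+6+7+10+12)/5 = 8.
E[Z | stage 2] = (1+2+3+5)/4 = 11/4.
E[Z | stage 3] = (4+6+7+8+9)/5 = 34/5.
By the law of total expectation,
E[Z] = (2/11)·(8) + (4/11)·(11/4) + (5/11)·(34/5) = 61/11.

61/11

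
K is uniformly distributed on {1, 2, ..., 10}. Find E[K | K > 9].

10

Given K > 9, K is equally likely to be any of {10}.
E[K | K > 9] = (10) / 1 = 10.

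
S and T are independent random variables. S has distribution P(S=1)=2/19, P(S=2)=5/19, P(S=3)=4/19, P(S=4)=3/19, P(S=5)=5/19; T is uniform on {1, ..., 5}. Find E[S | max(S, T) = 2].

P(max(S, T) = 2) = 12/95.
Summing S·P(x,y) over outcomes with max(S, T) = 2 gives 22/95.
E[S | max(S, T) = 2] = (22/95) / (12/95) = 11/6.

11/6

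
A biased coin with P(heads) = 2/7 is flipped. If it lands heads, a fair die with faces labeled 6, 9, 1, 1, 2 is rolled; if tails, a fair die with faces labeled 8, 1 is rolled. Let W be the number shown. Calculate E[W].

E[W | heads] = (6+9+1+1+2)/5 = 19/5.
E[W | tails] = (8+1)/2 = 9/2.
By the law of total expectation,
E[W] = (2/7)·(19/5) + (5/7)·(9/2) = 43/10.

43/10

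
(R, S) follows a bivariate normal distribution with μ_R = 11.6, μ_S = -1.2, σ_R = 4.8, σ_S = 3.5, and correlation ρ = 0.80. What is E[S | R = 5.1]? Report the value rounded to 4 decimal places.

-4.9917

For a bivariate normal, E[S | R=x] = μ_S + ρ·(σ_S/σ_R)·(x − μ_R).
E[S | R=5.1] = -1.2 + (0.80)·(3.5/4.8)·(5.1 − (11.6)) = -1.2 + (0.583333)·(-6.5) = -4.9917.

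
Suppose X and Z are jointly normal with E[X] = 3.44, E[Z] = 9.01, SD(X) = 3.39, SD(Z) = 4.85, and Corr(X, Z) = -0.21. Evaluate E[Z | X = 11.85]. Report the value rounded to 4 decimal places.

6.4833

E[Z | X=x] = μ_Z + ρ(σ_Z/σ_X)(x − μ_X) for jointly normal variables.
E[Z | X=11.85] = 9.01 + (-0.21)·(4.85/3.39)·(11.85 − (3.44)) = 9.01 + (-0.30044)·(8.41) = 6.4833.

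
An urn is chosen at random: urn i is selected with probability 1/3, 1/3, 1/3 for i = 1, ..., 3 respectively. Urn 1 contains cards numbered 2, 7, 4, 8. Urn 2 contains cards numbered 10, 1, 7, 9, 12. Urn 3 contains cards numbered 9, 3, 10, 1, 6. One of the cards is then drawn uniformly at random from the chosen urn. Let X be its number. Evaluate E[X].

E[X | urn 1] = (2+7+4+8)/4 = 21/4.
E[X | urn 2] = (10+1+7+9+12)/5 = 39/5.
E[X | urn 3] = (9+3+10+1+6)/5 = 29/5.
E[X] = (1/3)·(21/4) + (1/3)·(39/5) + (1/3)·(29/5) = 377/60.

377/60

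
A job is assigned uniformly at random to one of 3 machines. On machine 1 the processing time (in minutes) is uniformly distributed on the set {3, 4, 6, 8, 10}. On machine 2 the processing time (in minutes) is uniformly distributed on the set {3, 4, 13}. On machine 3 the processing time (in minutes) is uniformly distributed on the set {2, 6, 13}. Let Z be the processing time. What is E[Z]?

298/45

E[Z | machine 1] = (3+4+6+8+10)/5 = 31/5.
E[Z | machine 2] = (3+4+13)/3 = 20/3.
E[Z | machine 3] = (2+6+13)/3 = 7.
E[Z] = (1/3)·(31/5) + (1/3)·(20/3) + (1/3)·(7) = 298/45.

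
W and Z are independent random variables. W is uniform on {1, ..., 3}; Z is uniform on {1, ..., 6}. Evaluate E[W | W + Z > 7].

Outcomes with W + Z > 7: (2,6), (3,5), (3,6), each with probability 1/18.
E[W | W + Z > 7] = (2 + 3 + 3) / 3 = 8/3.

8/3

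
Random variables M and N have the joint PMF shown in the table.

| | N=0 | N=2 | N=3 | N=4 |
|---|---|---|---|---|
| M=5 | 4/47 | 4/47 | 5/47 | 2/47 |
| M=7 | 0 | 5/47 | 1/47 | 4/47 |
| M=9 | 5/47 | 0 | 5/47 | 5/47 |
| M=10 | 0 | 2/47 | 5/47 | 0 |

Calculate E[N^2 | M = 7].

P(M = 7) = 10/47.
Σ N^2·P over the event = 4·(5/47) + 9·(1/47) + 16·(4/47) = 93/47.
E[N^2 | M = 7] = (93/47) / (10/47) = 93/10.

93/10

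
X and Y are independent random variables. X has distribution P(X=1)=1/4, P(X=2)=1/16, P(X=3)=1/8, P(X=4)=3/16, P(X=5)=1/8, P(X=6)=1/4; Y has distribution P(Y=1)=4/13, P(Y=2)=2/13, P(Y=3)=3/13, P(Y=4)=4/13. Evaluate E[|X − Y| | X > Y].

325/121

P(X > Y) = 121/208.
Summing |X−Y|·P(x,y) over outcomes with X > Y gives 25/16.
E[|X − Y| | X > Y] = (25/16) / (121/208) = 325/121.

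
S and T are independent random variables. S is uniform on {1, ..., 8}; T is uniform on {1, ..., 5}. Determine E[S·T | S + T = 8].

13

P(S + T = 8) = 1/8.
Summing ST·P(x,y) over outcomes with S + T = 8 gives 13/8.
E[S·T | S + T = 8] = (13/8) / (1/8) = 13.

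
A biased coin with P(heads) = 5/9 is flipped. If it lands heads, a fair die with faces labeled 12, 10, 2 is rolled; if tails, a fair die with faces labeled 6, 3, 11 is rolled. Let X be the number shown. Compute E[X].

E[X | heads] = (12+10+2)/3 = 8.
E[X | tails] = (6+3+11)/3 = 20/3.
E[X] = (5/9)·(8) + (4/9)·(20/3) = 200/27.

200/27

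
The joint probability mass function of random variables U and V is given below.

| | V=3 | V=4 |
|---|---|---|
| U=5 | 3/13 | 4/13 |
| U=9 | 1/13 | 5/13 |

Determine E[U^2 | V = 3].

39

P(V = 3) = 4/13.
Σ U^2·P over the event = 25·(3/13) + 81·(1/13) = 12.
E[U^2 | V = 3] = (12) / (4/13) = 39.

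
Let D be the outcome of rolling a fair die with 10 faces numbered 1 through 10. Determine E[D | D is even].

6

Given D is even, D is equally likely to be any of {2, 4, 6, 8, 10}.
E[D | D is even] = (2 + 4 + 6 + 8 + 10) / 5 = 6.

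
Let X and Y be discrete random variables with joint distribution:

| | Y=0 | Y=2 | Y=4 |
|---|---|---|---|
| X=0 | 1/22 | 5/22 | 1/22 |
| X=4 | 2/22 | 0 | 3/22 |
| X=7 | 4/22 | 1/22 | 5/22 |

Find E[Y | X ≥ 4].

P(X ≥ 4) = 15/22.
Σ Y·P over the event = 0·(2/22) + 4·(3/22) + 0·(4/22) + 2·(1/22) + 4·(5/22) = 17/11.
E[Y | X ≥ 4] = (17/11) / (15/22) = 34/15.

34/15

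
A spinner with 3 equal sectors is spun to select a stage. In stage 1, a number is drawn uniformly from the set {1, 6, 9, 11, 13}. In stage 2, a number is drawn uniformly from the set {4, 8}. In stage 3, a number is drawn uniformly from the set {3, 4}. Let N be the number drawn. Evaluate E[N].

E[N | stage 1] = (1+6+9+11+13)/5 = 8.
E[N | stage 2] = (4+8)/2 = 6.
E[N | stage 3] = (3+4)/2 = 7/2.
E[N] = (1/3)·(8) + (1/3)·(6) + (1/3)·(7/2) = 35/6.

35/6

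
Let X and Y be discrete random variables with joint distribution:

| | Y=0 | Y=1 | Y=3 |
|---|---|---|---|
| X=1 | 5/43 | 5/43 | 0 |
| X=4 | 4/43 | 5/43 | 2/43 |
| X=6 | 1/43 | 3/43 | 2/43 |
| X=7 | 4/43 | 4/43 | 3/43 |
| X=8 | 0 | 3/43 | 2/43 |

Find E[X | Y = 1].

P(Y = 1) = 20/43.
Σ X·P over the event = 1·(5/43) + 4·(5/43) + 6·(3/43) + 7·(4/43) + 8·(3/43) = 95/43.
E[X | Y = 1] = (95/43) / (20/43) = 19/4.

19/4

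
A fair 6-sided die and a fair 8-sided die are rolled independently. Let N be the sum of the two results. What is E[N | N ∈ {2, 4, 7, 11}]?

P(N ∈ {2, 4, 7, 11}) = 7/24.
Σ over the event: 2·1/48 + 4·1/16 + 7·1/8 + 11·1/12 = 25/12.
E[N | N ∈ {2, 4, 7, 11}] = (25/12) / (7/24) = 50/7.

50/7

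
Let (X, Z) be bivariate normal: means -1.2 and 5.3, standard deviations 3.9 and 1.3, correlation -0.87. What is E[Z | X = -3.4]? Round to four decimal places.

5.9380

The regression of Z on X has slope ρ·σ_Z/σ_X and passes through (μ_X, μ_Z).
E[Z | X=-3.4] = 5.3 + (-0.87)·(1.3/3.9)·(-3.4 − (-1.2)) = 5.3 + (-0.29)·(-2.2) = 5.9380.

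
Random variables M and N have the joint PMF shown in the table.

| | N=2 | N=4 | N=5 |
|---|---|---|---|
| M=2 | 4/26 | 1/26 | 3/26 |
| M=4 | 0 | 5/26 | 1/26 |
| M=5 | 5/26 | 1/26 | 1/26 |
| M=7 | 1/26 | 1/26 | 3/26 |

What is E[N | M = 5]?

P(M = 5) = 7/26.
Summing N·P(M=x,N=y) over the conditioning event gives 19/26.
E[N | M = 5] = (19/26) / (7/26) = 19/7.

19/7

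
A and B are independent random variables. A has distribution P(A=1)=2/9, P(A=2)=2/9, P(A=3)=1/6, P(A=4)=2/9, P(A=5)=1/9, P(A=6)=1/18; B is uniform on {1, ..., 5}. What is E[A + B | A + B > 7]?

P(A + B > 7) = 7/30.
Summing (A+B)·P(x,y) over outcomes with A + B > 7 gives 92/45.
E[A + B | A + B > 7] = (92/45) / (7/30) = 184/21.

184/21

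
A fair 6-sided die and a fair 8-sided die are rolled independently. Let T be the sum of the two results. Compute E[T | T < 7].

14/3

P(T < 7) = 5/16.
Σ over the event: 2·1/48 + 3·1/24 + 4·1/16 + 5·1/12 + 6·5/48 = 35/24.
E[T | T < 7] = (35/24) / (5/16) = 14/3.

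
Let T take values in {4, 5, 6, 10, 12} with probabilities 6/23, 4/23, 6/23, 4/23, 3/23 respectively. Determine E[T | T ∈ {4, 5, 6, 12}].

116/19

P(T ∈ {4, 5, 6, 12}) = 19/23.
Σ over the event: 4·6/23 + 5·4/23 + 6·6/23 + 12·3/23 = 116/23.
E[T | T ∈ {4, 5, 6, 12}] = (116/23) / (19/23) = 116/19.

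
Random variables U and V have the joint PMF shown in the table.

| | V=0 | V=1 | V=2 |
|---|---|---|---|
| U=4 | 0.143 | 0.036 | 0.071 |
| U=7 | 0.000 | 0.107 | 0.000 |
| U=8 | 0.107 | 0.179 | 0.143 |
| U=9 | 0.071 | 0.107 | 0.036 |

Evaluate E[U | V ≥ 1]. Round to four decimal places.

P(V ≥ 1) = 0.679.
Σ U·P over the event = 4·(0.036) + 4·(0.071) + 7·(0.107) + 8·(0.179) + 8·(0.143) + 9·(0.107) + 9·(0.036) = 5.040.
E[U | V ≥ 1] = (5.040) / (0.679) = 7.4227.

7.4227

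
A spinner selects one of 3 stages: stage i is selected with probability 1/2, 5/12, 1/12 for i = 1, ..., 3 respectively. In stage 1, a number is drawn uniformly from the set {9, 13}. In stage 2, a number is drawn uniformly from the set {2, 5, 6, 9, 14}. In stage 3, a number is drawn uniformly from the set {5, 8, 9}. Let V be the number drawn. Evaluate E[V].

E[V | stage 1] = (9+13)/2 = 11.
E[V | stage 2] = (2+5+6+9+14)/5 = 36/5.
E[V | stage 3] = (5+8+9)/3 = 22/3.
E[V] = (1/2)·(11) + (5/12)·(36/5) + (1/12)·(22/3) = 82/9.

82/9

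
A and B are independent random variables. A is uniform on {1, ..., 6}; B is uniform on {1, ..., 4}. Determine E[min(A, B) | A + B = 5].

3/2

Outcomes with A + B = 5: (1,4), (2,3), (3,2), (4,1), each with probability 1/24.
E[min(A, B) | A + B = 5] = (1 + 2 + 2 + 1) / 4 = 3/2.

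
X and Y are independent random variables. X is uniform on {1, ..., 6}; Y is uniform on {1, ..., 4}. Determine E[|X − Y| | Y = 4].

3/2

Outcomes with Y = 4: (1,4), (2,4), (3,4), (4,4), (5,4), (6,4), each with probability 1/24.
E[|X − Y| | Y = 4] = (3 + 2 + 1 + 0 + 1 + 2) / 6 = 3/2.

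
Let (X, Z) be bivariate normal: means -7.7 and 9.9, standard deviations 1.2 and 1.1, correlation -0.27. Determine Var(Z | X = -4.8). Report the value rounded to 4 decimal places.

The conditional variance in a bivariate normal is σ_Z²(1 − ρ²), independent of x.
Var(Z | X=-4.8) = (1.1)²·(1 − (-0.27)²) = 1.21·0.9271 = 1.1218.

1.1218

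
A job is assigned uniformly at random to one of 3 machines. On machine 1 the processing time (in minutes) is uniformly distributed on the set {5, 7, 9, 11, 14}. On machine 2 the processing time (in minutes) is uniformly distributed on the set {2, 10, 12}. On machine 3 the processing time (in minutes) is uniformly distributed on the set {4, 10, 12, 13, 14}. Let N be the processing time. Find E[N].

E[N | machine 1] = (5+7+9+11+14)/5 = 46/5.
E[N | machine 2] = (2+10+12)/3 = 8.
E[N | machine 3] = (4+10+12+13+14)/5 = 53/5.
By the law of total expectation,
E[N] = (1/3)·(46/5) + (1/3)·(8) + (1/3)·(53/5) = 139/15.

139/15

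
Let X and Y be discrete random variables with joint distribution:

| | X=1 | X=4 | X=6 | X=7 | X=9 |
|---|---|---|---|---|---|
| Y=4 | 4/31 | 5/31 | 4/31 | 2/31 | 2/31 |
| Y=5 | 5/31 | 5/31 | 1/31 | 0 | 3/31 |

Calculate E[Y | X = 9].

23/5

P(X = 9) = 5/31.
Σ Y·P over the event = 4·(2/31) + 5·(3/31) = 23/31.
E[Y | X = 9] = (23/31) / (5/31) = 23/5.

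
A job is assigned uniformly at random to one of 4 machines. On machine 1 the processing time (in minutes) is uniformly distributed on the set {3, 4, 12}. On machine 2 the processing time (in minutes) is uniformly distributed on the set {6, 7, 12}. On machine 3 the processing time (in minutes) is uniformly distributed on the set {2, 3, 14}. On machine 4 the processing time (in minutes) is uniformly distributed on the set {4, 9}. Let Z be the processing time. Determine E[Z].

E[Z | machine 1] = (3+4+12)/3 = 19/3.
E[Z | machine 2] = (6+7+12)/3 = 25/3.
E[Z | machine 3] = (2+3+14)/3 = 19/3.
E[Z | machine 4] = (4+9)/2 = 13/2.
E[Z] = (1/4)·(19/3) + (1/4)·(25/3) + (1/4)·(19/3) + (1/4)·(13/2) = 55/8.

55/8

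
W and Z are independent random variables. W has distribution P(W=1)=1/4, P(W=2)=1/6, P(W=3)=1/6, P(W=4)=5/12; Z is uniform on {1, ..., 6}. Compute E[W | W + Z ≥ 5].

175/57

P(W + Z ≥ 5) = 19/24.
Summing W·P(x,y) over outcomes with W + Z ≥ 5 gives 175/72.
E[W | W + Z ≥ 5] = (175/72) / (19/24) = 175/57.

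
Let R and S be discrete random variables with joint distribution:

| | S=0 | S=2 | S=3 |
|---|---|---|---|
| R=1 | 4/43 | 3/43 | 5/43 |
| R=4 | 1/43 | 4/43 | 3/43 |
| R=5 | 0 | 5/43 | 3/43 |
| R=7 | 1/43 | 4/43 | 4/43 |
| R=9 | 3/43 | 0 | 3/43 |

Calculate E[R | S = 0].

P(S = 0) = 9/43.
Summing R·P(R=x,S=y) over the conditioning event gives 42/43.
E[R | S = 0] = (42/43) / (9/43) = 14/3.

14/3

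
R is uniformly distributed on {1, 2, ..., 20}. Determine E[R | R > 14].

35/2

Given R > 14, R is equally likely to be any of {15, 16, 17, 18, 19, 20}.
E[R | R > 14] = (15 + 16 + 17 + 18 + 19 + 20) / 6 = 35/2.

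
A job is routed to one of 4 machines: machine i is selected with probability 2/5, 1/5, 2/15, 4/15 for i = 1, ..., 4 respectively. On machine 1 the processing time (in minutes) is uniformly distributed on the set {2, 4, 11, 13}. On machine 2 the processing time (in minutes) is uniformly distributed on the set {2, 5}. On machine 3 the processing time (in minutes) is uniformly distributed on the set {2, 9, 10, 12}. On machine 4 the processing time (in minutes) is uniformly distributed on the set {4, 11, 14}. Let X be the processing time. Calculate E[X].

E[X | machine 1] = (2+4+11+13)/4 = 15/2.
E[X | machine 2] = (2+5)/2 = 7/2.
E[X | machine 3] = (2+9+10+12)/4 = 33/4.
E[X | machine 4] = (4+11+14)/3 = 29/3.
E[X] = (2/5)·(15/2) + (1/5)·(7/2) + (2/15)·(33/4) + (4/15)·(29/3) = 332/45.

332/45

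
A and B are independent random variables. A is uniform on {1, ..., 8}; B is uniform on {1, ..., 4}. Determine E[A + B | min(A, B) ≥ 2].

P(min(A, B) ≥ 2) = 21/32.
Summing (A+B)·P(x,y) over outcomes with min(A, B) ≥ 2 gives 21/4.
E[A + B | min(A, B) ≥ 2] = (21/4) / (21/32) = 8.

8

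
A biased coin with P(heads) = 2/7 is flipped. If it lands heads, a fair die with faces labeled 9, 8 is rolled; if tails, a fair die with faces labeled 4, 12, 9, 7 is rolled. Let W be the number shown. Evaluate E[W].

E[W | heads] = (9+8)/2 = 17/2.
E[W | tails] = (4+12+9+7)/4 = 8.
By the law of total expectation,
E[W] = (2/7)·(17/2) + (5/7)·(8) = 57/7.

57/7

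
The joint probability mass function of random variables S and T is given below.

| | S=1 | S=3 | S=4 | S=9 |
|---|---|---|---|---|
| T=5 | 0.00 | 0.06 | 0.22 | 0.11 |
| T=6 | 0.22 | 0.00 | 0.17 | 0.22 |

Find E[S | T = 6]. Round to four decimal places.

4.7213

P(T = 6) = 0.61.
Σ S·P over the event = 1·(0.22) + 4·(0.17) + 9·(0.22) = 2.88.
E[S | T = 6] = (2.88) / (0.61) = 4.7213.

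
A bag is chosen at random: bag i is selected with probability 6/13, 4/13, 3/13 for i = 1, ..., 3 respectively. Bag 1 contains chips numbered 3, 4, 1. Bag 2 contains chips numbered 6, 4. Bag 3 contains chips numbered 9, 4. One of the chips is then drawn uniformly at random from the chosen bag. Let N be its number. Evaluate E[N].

E[N | bag 1] = (3+4+1)/3 = 8/3.
E[N | bag 2] = (6+4)/2 = 5.
E[N | bag 3] = (9+4)/2 = 13/2.
By the law of total expectation,
E[N] = (6/13)·(8/3) + (4/13)·(5) + (3/13)·(13/2) = 111/26.

111/26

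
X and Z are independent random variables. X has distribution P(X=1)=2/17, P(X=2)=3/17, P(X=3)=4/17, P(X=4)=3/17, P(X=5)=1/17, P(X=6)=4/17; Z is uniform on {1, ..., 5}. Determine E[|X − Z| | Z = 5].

P(Z = 5) = 1/5.
Summing |X−Z|·P(x,y) over outcomes with Z = 5 gives 32/85.
E[|X − Z| | Z = 5] = (32/85) / (1/5) = 32/17.

32/17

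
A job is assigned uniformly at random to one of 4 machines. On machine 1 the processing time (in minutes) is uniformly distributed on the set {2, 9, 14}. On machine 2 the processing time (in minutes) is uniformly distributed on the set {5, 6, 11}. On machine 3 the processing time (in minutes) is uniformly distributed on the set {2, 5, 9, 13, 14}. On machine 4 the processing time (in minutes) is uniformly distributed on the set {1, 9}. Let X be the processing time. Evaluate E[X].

439/60

E[X | machine 1] = (2+9+14)/3 = 25/3.
E[X | machine 2] = (5+6+11)/3 = 22/3.
E[X | machine 3] = (2+5+9+13+14)/5 = 43/5.
E[X | machine 4] = (1+9)/2 = 5.
By the law of total expectation,
E[X] = (1/4)·(25/3) + (1/4)·(22/3) + (1/4)·(43/5) + (1/4)·(5) = 439/60.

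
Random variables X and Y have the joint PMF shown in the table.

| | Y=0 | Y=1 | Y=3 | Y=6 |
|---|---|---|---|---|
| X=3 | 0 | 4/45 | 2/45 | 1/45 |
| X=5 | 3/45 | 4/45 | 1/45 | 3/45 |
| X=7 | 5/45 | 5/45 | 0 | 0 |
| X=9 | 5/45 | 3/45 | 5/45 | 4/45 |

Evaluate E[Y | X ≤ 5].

P(X ≤ 5) = 2/5.
Σ Y·P over the event = 1·(4/45) + 3·(2/45) + 6·(1/45) + 0·(3/45) + 1·(4/45) + 3·(1/45) + 6·(3/45) = 41/45.
E[Y | X ≤ 5] = (41/45) / (2/5) = 41/18.

41/18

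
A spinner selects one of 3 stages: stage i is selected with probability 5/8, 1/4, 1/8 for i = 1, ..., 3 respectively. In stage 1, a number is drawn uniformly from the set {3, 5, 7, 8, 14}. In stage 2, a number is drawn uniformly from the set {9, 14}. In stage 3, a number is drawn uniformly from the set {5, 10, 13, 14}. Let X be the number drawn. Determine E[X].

E[X | stage 1] = (3+5+7+8+14)/5 = 37/5.
E[X | stage 2] = (9+14)/2 = 23/2.
E[X | stage 3] = (5+10+13+14)/4 = 21/2.
E[X] = (5/8)·(37/5) + (1/4)·(23/2) + (1/8)·(21/2) = 141/16.

141/16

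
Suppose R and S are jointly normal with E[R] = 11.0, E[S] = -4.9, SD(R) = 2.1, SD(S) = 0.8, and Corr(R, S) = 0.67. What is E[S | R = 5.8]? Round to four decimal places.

For a bivariate normal, E[S | R=x] = μ_S + ρ·(σ_S/σ_R)·(x − μ_R).
E[S | R=5.8] = -4.9 + (0.67)·(0.8/2.1)·(5.8 − (11.0)) = -4.9 + (0.25524)·(-5.2) = -6.2272.

-6.2272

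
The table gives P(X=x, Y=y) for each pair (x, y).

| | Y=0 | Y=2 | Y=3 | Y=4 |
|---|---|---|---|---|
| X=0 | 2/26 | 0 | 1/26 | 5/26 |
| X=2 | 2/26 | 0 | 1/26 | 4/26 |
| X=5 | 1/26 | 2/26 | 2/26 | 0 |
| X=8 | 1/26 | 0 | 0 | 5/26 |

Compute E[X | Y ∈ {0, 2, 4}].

P(Y ∈ {0, 2, 4}) = 11/13.
Σ X·P over the event = 0·(2/26) + 0·(5/26) + 2·(2/26) + 2·(4/26) + 5·(1/26) + 5·(2/26) + 8·(1/26) + 8·(5/26) = 75/26.
E[X | Y ∈ {0, 2, 4}] = (75/26) / (11/13) = 75/22.

75/22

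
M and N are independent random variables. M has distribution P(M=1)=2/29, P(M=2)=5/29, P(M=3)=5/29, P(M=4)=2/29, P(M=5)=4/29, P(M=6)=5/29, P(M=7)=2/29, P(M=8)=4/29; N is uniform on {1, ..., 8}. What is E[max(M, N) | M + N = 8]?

P(M + N = 8) = 25/232.
Summing max(M,N)·P(x,y) over outcomes with M + N = 8 gives 141/232.
E[max(M, N) | M + N = 8] = (141/232) / (25/232) = 141/25.

141/25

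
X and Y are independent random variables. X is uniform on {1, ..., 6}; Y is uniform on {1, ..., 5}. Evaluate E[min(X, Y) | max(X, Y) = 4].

Outcomes with max(X, Y) = 4: (1,4), (2,4), (3,4), (4,1), (4,2), (4,3), (4,4), each with probability 1/30.
E[min(X, Y) | max(X, Y) = 4] = (1 + 2 + 3 + 1 + 2 + 3 + 4) / 7 = 16/7.

16/7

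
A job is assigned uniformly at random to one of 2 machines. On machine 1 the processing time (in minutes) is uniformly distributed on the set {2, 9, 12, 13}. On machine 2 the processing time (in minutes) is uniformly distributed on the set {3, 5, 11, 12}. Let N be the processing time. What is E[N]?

67/8

E[N | machine 1] = (2+9+12+13)/4 = 9.
E[N | machine 2] = (3+5+11+12)/4 = 31/4.
E[N] = (1/2)·(9) + (1/2)·(31/4) = 67/8.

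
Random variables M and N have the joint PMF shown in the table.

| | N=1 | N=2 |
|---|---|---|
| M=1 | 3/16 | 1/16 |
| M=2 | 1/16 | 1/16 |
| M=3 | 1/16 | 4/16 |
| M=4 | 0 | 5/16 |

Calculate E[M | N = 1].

P(N = 1) = 5/16.
Σ M·P over the event = 1·(3/16) + 2·(1/16) + 3·(1/16) = 1/2.
E[M | N = 1] = (1/2) / (5/16) = 8/5.

8/5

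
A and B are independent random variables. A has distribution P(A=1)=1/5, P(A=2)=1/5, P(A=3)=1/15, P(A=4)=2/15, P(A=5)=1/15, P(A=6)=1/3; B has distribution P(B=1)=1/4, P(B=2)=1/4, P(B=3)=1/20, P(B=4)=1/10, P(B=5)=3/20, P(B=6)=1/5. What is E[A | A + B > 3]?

208/51

P(A + B > 3) = 17/20.
Summing A·P(x,y) over outcomes with A + B > 3 gives 52/15.
E[A | A + B > 3] = (52/15) / (17/20) = 208/51.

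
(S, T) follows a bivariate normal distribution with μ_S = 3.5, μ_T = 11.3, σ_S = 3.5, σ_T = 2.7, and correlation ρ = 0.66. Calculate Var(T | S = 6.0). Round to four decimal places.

The conditional variance in a bivariate normal is σ_T²(1 − ρ²), independent of x.
Var(T | S=6.0) = (2.7)²·(1 − (0.66)²) = 7.29·0.5644 = 4.1145.

4.1145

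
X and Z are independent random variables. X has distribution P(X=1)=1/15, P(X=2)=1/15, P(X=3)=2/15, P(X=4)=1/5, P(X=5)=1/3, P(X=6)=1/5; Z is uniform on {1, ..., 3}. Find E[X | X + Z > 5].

159/32

P(X + Z > 5) = 32/45.
Summing X·P(x,y) over outcomes with X + Z > 5 gives 53/15.
E[X | X + Z > 5] = (53/15) / (32/45) = 159/32.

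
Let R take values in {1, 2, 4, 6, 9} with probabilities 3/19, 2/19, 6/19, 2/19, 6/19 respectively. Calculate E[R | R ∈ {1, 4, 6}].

P(R ∈ {1, 4, 6}) = 11/19.
Σ over the event: 1·3/19 + 4·6/19 + 6·2/19 = 39/19.
E[R | R ∈ {1, 4, 6}] = (39/19) / (11/19) = 39/11.

39/11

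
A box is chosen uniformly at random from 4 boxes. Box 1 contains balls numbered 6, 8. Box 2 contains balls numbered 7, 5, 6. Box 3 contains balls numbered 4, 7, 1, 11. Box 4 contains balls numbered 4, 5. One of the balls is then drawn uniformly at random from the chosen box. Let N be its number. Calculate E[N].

E[N | box 1] = (6+8)/2 = 7.
E[N | box 2] = (7+5+6)/3 = 6.
E[N | box 3] = (4+7+1+11)/4 = 23/4.
E[N | box 4] = (4+5)/2 = 9/2.
By the law of total expectation,
E[N] = (1/4)·(7) + (1/4)·(6) + (1/4)·(23/4) + (1/4)·(9/2) = 93/16.

93/16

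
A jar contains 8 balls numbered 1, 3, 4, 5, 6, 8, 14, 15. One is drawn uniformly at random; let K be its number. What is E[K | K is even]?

P(K is even) = 1/2.
Σ over the event: 4·1/8 + 6·1/8 + 8·1/8 + 14·1/8 = 4.
E[K | K is even] = (4) / (1/2) = 8.

8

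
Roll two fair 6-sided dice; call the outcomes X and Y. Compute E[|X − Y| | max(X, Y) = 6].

30/11

P(max(X, Y) = 6) = 11/36.
Summing |X−Y|·P(x,y) over outcomes with max(X, Y) = 6 gives 5/6.
E[|X − Y| | max(X, Y) = 6] = (5/6) / (11/36) = 30/11.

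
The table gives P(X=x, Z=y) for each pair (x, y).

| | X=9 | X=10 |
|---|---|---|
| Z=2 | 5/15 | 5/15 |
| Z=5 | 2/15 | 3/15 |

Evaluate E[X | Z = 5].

48/5

P(Z = 5) = 1/3.
Σ X·P over the event = 9·(2/15) + 10·(3/15) = 16/5.
E[X | Z = 5] = (16/5) / (1/3) = 48/5.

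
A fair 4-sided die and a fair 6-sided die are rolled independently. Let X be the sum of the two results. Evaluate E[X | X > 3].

136/21

P(X > 3) = 7/8.
Σ over the event: 4·1/8 + 5·1/6 + 6·1/6 + 7·1/6 + 8·1/8 + 9·1/12 + 10·1/24 = 17/3.
E[X | X > 3] = (17/3) / (7/8) = 136/21.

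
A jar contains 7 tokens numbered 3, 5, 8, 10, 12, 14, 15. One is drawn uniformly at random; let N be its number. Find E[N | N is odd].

P(N is odd) = 3/7.
Σ over the event: 3·1/7 + 5·1/7 + 15·1/7 = 23/7.
E[N | N is odd] = (23/7) / (3/7) = 23/3.

23/3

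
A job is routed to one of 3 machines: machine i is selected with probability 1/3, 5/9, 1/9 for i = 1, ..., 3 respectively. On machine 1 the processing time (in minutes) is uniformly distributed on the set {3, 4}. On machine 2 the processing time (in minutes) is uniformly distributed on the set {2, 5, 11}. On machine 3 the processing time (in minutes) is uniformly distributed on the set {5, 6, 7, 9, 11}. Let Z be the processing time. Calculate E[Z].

E[Z | machine 1] = (3+4)/2 = 7/2.
E[Z | machine 2] = (2+5+11)/3 = 6.
E[Z | machine 3] = (5+6+7+9+11)/5 = 38/5.
By the law of total expectation,
E[Z] = (1/3)·(7/2) + (5/9)·(6) + (1/9)·(38/5) = 481/90.

481/90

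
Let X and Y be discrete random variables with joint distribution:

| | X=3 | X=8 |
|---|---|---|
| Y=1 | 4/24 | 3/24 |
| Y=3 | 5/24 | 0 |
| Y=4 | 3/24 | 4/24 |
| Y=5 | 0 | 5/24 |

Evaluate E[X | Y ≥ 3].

96/17

P(Y ≥ 3) = 17/24.
Summing X·P(X=x,Y=y) over the conditioning event gives 4.
E[X | Y ≥ 3] = (4) / (17/24) = 96/17.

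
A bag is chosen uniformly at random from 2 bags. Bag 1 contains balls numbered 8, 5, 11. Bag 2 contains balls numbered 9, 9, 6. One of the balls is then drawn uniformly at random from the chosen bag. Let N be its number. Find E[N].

8

E[N | bag 1] = (8+5+11)/3 = 8.
E[N | bag 2] = (9+9+6)/3 = 8.
E[N] = (1/2)·(8) + (1/2)·(8) = 8.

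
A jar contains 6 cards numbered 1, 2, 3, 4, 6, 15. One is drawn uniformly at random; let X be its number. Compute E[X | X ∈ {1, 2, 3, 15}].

21/4

P(X ∈ {1, 2, 3, 15}) = 2/3.
Σ over the event: 1·1/6 + 2·1/6 + 3·1/6 + 15·1/6 = 7/2.
E[X | X ∈ {1, 2, 3, 15}] = (7/2) / (2/3) = 21/4.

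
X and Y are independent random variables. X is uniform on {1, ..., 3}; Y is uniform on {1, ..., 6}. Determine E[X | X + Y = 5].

P(X + Y = 5) = 1/6.
Summing X·P(x,y) over outcomes with X + Y = 5 gives 1/3.
E[X | X + Y = 5] = (1/3) / (1/6) = 2.

2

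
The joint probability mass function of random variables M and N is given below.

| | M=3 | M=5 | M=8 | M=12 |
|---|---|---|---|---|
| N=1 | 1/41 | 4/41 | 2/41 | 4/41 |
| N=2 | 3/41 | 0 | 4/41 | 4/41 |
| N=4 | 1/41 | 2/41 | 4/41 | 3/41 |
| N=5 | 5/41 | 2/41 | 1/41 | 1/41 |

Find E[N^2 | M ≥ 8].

P(M ≥ 8) = 23/41.
Σ N^2·P over the event = 1·(2/41) + 4·(4/41) + 16·(4/41) + 25·(1/41) + 1·(4/41) + 4·(4/41) + 16·(3/41) + 25·(1/41) = 200/41.
E[N^2 | M ≥ 8] = (200/41) / (23/41) = 200/23.

200/23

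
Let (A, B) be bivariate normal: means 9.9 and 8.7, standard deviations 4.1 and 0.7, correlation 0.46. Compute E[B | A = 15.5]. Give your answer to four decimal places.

9.1398

The regression of B on A has slope ρ·σ_B/σ_A and passes through (μ_A, μ_B).
E[B | A=15.5] = 8.7 + (0.46)·(0.7/4.1)·(15.5 − (9.9)) = 8.7 + (0.078537)·(5.6) = 9.1398.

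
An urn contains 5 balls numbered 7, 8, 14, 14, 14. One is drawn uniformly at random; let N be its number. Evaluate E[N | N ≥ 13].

14

P(N ≥ 13) = 3/5.
Σ over the event: 14·3/5 = 42/5.
E[N | N ≥ 13] = (42/5) / (3/5) = 14.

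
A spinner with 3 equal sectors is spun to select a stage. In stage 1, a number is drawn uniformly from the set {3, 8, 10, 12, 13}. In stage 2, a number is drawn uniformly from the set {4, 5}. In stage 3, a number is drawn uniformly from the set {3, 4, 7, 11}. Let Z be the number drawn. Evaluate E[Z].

E[Z | stage 1] = (3+8+10+12+13)/5 = 46/5.
E[Z | stage 2] = (4+5)/2 = 9/2.
E[Z | stage 3] = (3+4+7+11)/4 = 25/4.
By the law of total expectation,
E[Z] = (1/3)·(46/5) + (1/3)·(9/2) + (1/3)·(25/4) = 133/20.

133/20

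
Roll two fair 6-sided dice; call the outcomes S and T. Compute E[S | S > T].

P(S > T) = 5/12.
Summing S·P(x,y) over outcomes with S > T gives 35/18.
E[S | S > T] = (35/18) / (5/12) = 14/3.

14/3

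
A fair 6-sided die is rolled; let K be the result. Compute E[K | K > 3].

5

Given K > 3, K is equally likely to be any of {4, 5, 6}.
E[K | K > 3] = (4 + 5 + 6) / 3 = 5.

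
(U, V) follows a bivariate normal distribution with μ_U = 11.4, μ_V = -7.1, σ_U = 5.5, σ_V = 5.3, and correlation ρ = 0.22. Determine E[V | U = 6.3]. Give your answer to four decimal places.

-8.1812

For a bivariate normal, E[V | U=x] = μ_V + ρ·(σ_V/σ_U)·(x − μ_U).
E[V | U=6.3] = -7.1 + (0.22)·(5.3/5.5)·(6.3 − (11.4)) = -7.1 + (0.212)·(-5.1) = -8.1812.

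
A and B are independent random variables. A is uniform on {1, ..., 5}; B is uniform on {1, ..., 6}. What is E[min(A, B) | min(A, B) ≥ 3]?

P(min(A, B) ≥ 3) = 2/5.
Summing min(A,B)·P(x,y) over outcomes with min(A, B) ≥ 3 gives 22/15.
E[min(A, B) | min(A, B) ≥ 3] = (22/15) / (2/5) = 11/3.

11/3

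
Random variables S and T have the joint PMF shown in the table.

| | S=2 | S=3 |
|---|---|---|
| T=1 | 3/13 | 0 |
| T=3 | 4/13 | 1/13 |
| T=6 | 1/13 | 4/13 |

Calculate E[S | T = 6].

P(T = 6) = 5/13.
Σ S·P over the event = 2·(1/13) + 3·(4/13) = 14/13.
E[S | T = 6] = (14/13) / (5/13) = 14/5.

14/5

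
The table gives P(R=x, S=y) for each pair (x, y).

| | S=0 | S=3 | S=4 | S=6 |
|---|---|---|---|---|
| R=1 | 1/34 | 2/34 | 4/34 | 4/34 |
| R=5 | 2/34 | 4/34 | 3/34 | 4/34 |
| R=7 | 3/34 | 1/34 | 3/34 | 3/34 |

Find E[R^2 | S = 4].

P(S = 4) = 5/17.
Σ R^2·P over the event = 1·(4/34) + 25·(3/34) + 49·(3/34) = 113/17.
E[R^2 | S = 4] = (113/17) / (5/17) = 113/5.

113/5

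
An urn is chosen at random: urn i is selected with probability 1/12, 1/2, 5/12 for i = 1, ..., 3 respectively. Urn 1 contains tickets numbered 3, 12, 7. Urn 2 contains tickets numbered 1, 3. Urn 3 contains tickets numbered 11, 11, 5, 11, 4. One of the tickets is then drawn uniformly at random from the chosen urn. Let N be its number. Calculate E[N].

46/9

E[N | urn 1] = (3+12+7)/3 = 22/3.
E[N | urn 2] = (1+3)/2 = 2.
E[N | urn 3] = (11+11+5+11+4)/5 = 42/5.
E[N] = (1/12)·(22/3) + (1/2)·(2) + (5/12)·(42/5) = 46/9.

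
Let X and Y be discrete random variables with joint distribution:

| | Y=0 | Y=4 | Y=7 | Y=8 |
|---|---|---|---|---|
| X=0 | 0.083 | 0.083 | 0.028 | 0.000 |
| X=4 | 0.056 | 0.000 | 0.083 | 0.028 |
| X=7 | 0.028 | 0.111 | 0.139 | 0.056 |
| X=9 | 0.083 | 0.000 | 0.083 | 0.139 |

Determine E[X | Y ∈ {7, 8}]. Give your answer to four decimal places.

6.8471

P(Y ∈ {7, 8}) = 0.556.
Σ X·P over the event = 0·(0.028) + 4·(0.083) + 4·(0.028) + 7·(0.139) + 7·(0.056) + 9·(0.083) + 9·(0.139) = 3.807.
E[X | Y ∈ {7, 8}] = (3.807) / (0.556) = 6.8471.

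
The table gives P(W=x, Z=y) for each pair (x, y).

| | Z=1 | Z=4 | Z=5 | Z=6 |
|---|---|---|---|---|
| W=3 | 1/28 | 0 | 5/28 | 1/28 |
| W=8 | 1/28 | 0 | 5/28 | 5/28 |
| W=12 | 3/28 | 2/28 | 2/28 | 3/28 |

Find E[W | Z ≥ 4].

182/23

P(Z ≥ 4) = 23/28.
Summing W·P(W=x,Z=y) over the conditioning event gives 13/2.
E[W | Z ≥ 4] = (13/2) / (23/28) = 182/23.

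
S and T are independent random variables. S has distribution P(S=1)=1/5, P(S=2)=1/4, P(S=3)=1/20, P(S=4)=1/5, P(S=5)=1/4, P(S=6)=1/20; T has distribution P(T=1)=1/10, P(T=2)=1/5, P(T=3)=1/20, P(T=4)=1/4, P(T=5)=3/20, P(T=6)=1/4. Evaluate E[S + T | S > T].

P(S > T) = 119/400.
Summing (S+T)·P(x,y) over outcomes with S > T gives 33/16.
E[S + T | S > T] = (33/16) / (119/400) = 825/119.

825/119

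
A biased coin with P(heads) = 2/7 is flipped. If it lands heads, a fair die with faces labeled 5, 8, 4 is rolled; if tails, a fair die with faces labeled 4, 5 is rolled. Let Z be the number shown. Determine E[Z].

E[Z | heads] = (5+8+4)/3 = 17/3.
E[Z | tails] = (4+5)/2 = 9/2.
E[Z] = (2/7)·(17/3) + (5/7)·(9/2) = 29/6.

29/6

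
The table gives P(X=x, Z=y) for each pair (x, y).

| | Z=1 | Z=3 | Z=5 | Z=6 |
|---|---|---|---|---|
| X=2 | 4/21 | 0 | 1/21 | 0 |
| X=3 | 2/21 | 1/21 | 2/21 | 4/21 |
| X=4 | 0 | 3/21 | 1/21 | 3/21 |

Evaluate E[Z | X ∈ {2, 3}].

24/7

P(X ∈ {2, 3}) = 2/3.
Σ Z·P over the event = 1·(4/21) + 5·(1/21) + 1·(2/21) + 3·(1/21) + 5·(2/21) + 6·(4/21) = 16/7.
E[Z | X ∈ {2, 3}] = (16/7) / (2/3) = 24/7.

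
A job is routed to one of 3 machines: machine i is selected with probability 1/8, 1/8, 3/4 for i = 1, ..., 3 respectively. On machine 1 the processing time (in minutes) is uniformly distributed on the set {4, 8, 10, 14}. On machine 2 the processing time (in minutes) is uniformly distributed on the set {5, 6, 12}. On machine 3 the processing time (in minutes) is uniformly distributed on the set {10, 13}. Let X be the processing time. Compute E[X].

E[X | machine 1] = (4+8+10+14)/4 = 9.
E[X | machine 2] = (5+6+12)/3 = 23/3.
E[X | machine 3] = (10+13)/2 = 23/2.
By the law of total expectation,
E[X] = (1/8)·(9) + (1/8)·(23/3) + (3/4)·(23/2) = 257/24.

257/24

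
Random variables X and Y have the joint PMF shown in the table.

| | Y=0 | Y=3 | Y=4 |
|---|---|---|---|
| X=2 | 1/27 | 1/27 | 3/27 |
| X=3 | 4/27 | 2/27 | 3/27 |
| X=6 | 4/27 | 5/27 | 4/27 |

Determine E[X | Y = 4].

P(Y = 4) = 10/27.
Σ X·P over the event = 2·(3/27) + 3·(3/27) + 6·(4/27) = 13/9.
E[X | Y = 4] = (13/9) / (10/27) = 39/10.

39/10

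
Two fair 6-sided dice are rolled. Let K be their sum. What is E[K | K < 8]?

P(K < 8) = 7/12.
Σ over the event: 2·1/36 + 3·1/18 + 4·1/12 + 5·1/9 + 6·5/36 + 7·1/6 = 28/9.
E[K | K < 8] = (28/9) / (7/12) = 16/3.

16/3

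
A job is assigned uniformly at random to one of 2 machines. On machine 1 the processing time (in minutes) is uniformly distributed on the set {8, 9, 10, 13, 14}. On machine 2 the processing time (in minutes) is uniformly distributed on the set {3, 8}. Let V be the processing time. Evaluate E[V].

E[V | machine 1] = (8+9+10+13+14)/5 = 54/5.
E[V | machine 2] = (3+8)/2 = 11/2.
By the law of total expectation,
E[V] = (1/2)·(54/5) + (1/2)·(11/2) = 163/20.

163/20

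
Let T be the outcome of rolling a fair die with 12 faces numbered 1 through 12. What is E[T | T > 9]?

11

Given T > 9, T is equally likely to be any of {10, 11, 12}.
E[T | T > 9] = (10 + 11 + 12) / 3 = 11.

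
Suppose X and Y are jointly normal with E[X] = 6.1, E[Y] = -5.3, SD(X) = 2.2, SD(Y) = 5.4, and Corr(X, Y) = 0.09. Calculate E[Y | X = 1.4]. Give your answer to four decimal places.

The regression of Y on X has slope ρ·σ_Y/σ_X and passes through (μ_X, μ_Y).
E[Y | X=1.4] = -5.3 + (0.09)·(5.4/2.2)·(1.4 − (6.1)) = -5.3 + (0.22091)·(-4.7) = -6.3383.

-6.3383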